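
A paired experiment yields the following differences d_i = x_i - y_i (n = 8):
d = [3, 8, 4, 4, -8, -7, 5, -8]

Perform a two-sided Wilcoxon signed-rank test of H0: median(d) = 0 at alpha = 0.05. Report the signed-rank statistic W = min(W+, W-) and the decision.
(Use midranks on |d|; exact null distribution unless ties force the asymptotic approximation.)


Step 1: Drop any zero differences (none here) and take |d_i|.
|d| = [3, 8, 4, 4, 8, 7, 5, 8]
Step 2: Midrank |d_i| (ties get averaged ranks).
ranks: |3|->1, |8|->7, |4|->2.5, |4|->2.5, |8|->7, |7|->5, |5|->4, |8|->7
Step 3: Attach original signs; sum ranks with positive sign and with negative sign.
W+ = 1 + 7 + 2.5 + 2.5 + 4 = 17
W- = 7 + 5 + 7 = 19
(Check: W+ + W- = 36 should equal n(n+1)/2 = 36.)
Step 4: Test statistic W = min(W+, W-) = 17.
Step 5: Ties in |d|, so use the tie-corrected normal approximation.
        E[W] = n(n+1)/4 = 8*9/4 = 18.
        Tie groups: |d|=4 (t=2), |d|=8 (t=3); sum(t^3 - t) = 30.
        Var[W] = n(n+1)(2n+1)/24 - sum(t^3-t)/48 = 1224/24 - 30/48 = 50.375.
        z = (W - E[W]) / sqrt(Var[W]) = (17 - 18) / 7.0975 = -0.1409.
        Two-sided p = 2*Phi(z) = 0.887954.
Step 6: alpha = 0.05. fail to reject H0.

W+ = 17, W- = 19, W = min = 17, p = 0.887954, fail to reject H0.


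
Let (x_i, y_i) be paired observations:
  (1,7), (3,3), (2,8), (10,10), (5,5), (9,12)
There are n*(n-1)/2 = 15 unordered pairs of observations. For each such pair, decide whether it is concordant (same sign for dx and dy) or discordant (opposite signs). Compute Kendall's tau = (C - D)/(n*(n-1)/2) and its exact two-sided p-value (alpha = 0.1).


Step 1: Enumerate the 15 unordered pairs (i,j) with i<j and classify each by sign(x_j-x_i) * sign(y_j-y_i).
  (1,2):dx=+2,dy=-4->D; (1,3):dx=+1,dy=+1->C; (1,4):dx=+9,dy=+3->C; (1,5):dx=+4,dy=-2->D
  (1,6):dx=+8,dy=+5->C; (2,3):dx=-1,dy=+5->D; (2,4):dx=+7,dy=+7->C; (2,5):dx=+2,dy=+2->C
  (2,6):dx=+6,dy=+9->C; (3,4):dx=+8,dy=+2->C; (3,5):dx=+3,dy=-3->D; (3,6):dx=+7,dy=+4->C
  (4,5):dx=-5,dy=-5->C; (4,6):dx=-1,dy=+2->D; (5,6):dx=+4,dy=+7->C
Step 2: C = 10, D = 5, total pairs = 15.
Step 3: tau = (C - D)/(n(n-1)/2) = (10 - 5)/15 = 0.333333.
Step 4: Exact two-sided p-value (enumerate n! = 720 permutations of y under H0): p = 0.469444.
Step 5: alpha = 0.1. fail to reject H0.

tau_b = 0.3333 (C=10, D=5), p = 0.469444, fail to reject H0.


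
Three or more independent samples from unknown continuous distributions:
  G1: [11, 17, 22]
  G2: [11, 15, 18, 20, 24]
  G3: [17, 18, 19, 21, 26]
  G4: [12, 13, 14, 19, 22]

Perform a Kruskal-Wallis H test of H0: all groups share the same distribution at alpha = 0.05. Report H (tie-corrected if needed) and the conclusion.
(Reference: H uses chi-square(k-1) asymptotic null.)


Step 1: Combine all N = 18 observations and assign midranks.
sorted (value, group, rank): (11,G1,1.5), (11,G2,1.5), (12,G4,3), (13,G4,4), (14,G4,5), (15,G2,6), (17,G1,7.5), (17,G3,7.5), (18,G2,9.5), (18,G3,9.5), (19,G3,11.5), (19,G4,11.5), (20,G2,13), (21,G3,14), (22,G1,15.5), (22,G4,15.5), (24,G2,17), (26,G3,18)
Step 2: Sum ranks within each group.
R_1 = 24.5 (n_1 = 3)
R_2 = 47 (n_2 = 5)
R_3 = 60.5 (n_3 = 5)
R_4 = 39 (n_4 = 5)
Step 3: H = 12/(N(N+1)) * sum(R_i^2/n_i) - 3(N+1)
     = 12/(18*19) * (24.5^2/3 + 47^2/5 + 60.5^2/5 + 39^2/5) - 3*19
     = 0.035088 * 1678.13 - 57
     = 1.881871.
Step 4: Ties present; correction factor C = 1 - 30/(18^3 - 18) = 0.994840. Corrected H = 1.881871 / 0.994840 = 1.891632.
Step 5: Under H0, H ~ chi^2(3); p-value = 0.595201.
Step 6: alpha = 0.05. fail to reject H0.

H = 1.8916, df = 3, p = 0.595201, fail to reject H0.


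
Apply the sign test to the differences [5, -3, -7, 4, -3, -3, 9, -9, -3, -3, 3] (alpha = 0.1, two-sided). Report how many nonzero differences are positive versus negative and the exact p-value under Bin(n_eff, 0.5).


Step 1: Discard zero differences. Original n = 11; n_eff = number of nonzero differences = 11.
Nonzero differences (with sign): +5, -3, -7, +4, -3, -3, +9, -9, -3, -3, +3
Step 2: Count signs: positive = 4, negative = 7.
Step 3: Under H0: P(positive) = 0.5, so the number of positives S ~ Bin(11, 0.5).
Step 4: Two-sided exact p-value = sum of Bin(11,0.5) probabilities at or below the observed probability = 0.548828.
Step 5: alpha = 0.1. fail to reject H0.

n_eff = 11, pos = 4, neg = 7, p = 0.548828, fail to reject H0.


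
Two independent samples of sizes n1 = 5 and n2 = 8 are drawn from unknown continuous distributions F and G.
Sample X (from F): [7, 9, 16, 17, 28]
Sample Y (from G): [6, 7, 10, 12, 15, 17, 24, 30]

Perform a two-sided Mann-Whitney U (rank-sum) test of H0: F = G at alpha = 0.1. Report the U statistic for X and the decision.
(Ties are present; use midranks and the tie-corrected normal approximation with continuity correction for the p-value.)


Step 1: Combine and sort all 13 observations; assign midranks.
sorted (value, group): (6,Y), (7,X), (7,Y), (9,X), (10,Y), (12,Y), (15,Y), (16,X), (17,X), (17,Y), (24,Y), (28,X), (30,Y)
ranks: 6->1, 7->2.5, 7->2.5, 9->4, 10->5, 12->6, 15->7, 16->8, 17->9.5, 17->9.5, 24->11, 28->12, 30->13
Step 2: Rank sum for X: R1 = 2.5 + 4 + 8 + 9.5 + 12 = 36.
Step 3: U_X = R1 - n1(n1+1)/2 = 36 - 5*6/2 = 36 - 15 = 21.
       U_Y = n1*n2 - U_X = 40 - 21 = 19.
Step 4: Ties are present, so use the tie-corrected normal approximation (with continuity correction) for the p-value.
Step 5: p-value = 0.941492; compare to alpha = 0.1. fail to reject H0.

U_X = 21, p = 0.941492, fail to reject H0 at alpha = 0.1.


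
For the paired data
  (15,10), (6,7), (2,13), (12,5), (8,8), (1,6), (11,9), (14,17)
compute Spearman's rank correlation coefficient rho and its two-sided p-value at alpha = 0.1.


Step 1: Rank x and y separately (midranks; no ties here).
rank(x): 15->8, 6->3, 2->2, 12->6, 8->4, 1->1, 11->5, 14->7
rank(y): 10->6, 7->3, 13->7, 5->1, 8->4, 6->2, 9->5, 17->8
Step 2: d_i = R_x(i) - R_y(i); compute d_i^2.
  (8-6)^2=4, (3-3)^2=0, (2-7)^2=25, (6-1)^2=25, (4-4)^2=0, (1-2)^2=1, (5-5)^2=0, (7-8)^2=1
sum(d^2) = 56.
Step 3: rho = 1 - 6*56 / (8*(8^2 - 1)) = 1 - 336/504 = 0.333333.
Step 4: Under H0, t = rho * sqrt((n-2)/(1-rho^2)) = 0.8660 ~ t(6).
Step 5: Two-sided p-value from the t-distribution with 6 df = 0.419753.
Step 6: alpha = 0.1. fail to reject H0.

rho = 0.3333, p = 0.419753, fail to reject H0 at alpha = 0.1.


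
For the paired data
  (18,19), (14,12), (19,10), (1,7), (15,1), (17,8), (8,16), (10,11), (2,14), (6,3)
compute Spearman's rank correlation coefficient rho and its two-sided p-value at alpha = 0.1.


Step 1: Rank x and y separately (midranks; no ties here).
rank(x): 18->9, 14->6, 19->10, 1->1, 15->7, 17->8, 8->4, 10->5, 2->2, 6->3
rank(y): 19->10, 12->7, 10->5, 7->3, 1->1, 8->4, 16->9, 11->6, 14->8, 3->2
Step 2: d_i = R_x(i) - R_y(i); compute d_i^2.
  (9-10)^2=1, (6-7)^2=1, (10-5)^2=25, (1-3)^2=4, (7-1)^2=36, (8-4)^2=16, (4-9)^2=25, (5-6)^2=1, (2-8)^2=36, (3-2)^2=1
sum(d^2) = 146.
Step 3: rho = 1 - 6*146 / (10*(10^2 - 1)) = 1 - 876/990 = 0.115152.
Step 4: Under H0, t = rho * sqrt((n-2)/(1-rho^2)) = 0.3279 ~ t(8).
Step 5: Two-sided p-value from the t-distribution with 8 df = 0.751420.
Step 6: alpha = 0.1. fail to reject H0.

rho = 0.1152, p = 0.751420, fail to reject H0 at alpha = 0.1.


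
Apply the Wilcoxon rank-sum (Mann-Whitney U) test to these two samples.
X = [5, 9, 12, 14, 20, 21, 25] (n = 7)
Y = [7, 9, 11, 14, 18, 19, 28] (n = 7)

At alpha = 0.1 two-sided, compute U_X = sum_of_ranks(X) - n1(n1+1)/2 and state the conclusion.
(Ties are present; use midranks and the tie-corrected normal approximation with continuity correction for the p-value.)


Step 1: Combine and sort all 14 observations; assign midranks.
sorted (value, group): (5,X), (7,Y), (9,X), (9,Y), (11,Y), (12,X), (14,X), (14,Y), (18,Y), (19,Y), (20,X), (21,X), (25,X), (28,Y)
ranks: 5->1, 7->2, 9->3.5, 9->3.5, 11->5, 12->6, 14->7.5, 14->7.5, 18->9, 19->10, 20->11, 21->12, 25->13, 28->14
Step 2: Rank sum for X: R1 = 1 + 3.5 + 6 + 7.5 + 11 + 12 + 13 = 54.
Step 3: U_X = R1 - n1(n1+1)/2 = 54 - 7*8/2 = 54 - 28 = 26.
       U_Y = n1*n2 - U_X = 49 - 26 = 23.
Step 4: Ties are present, so use the tie-corrected normal approximation (with continuity correction) for the p-value.
Step 5: p-value = 0.898104; compare to alpha = 0.1. fail to reject H0.

U_X = 26, p = 0.898104, fail to reject H0 at alpha = 0.1.


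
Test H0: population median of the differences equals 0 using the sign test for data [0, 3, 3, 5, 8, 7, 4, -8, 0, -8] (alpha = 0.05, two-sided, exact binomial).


Step 1: Discard zero differences. Original n = 10; n_eff = number of nonzero differences = 8.
Nonzero differences (with sign): +3, +3, +5, +8, +7, +4, -8, -8
Step 2: Count signs: positive = 6, negative = 2.
Step 3: Under H0: P(positive) = 0.5, so the number of positives S ~ Bin(8, 0.5).
Step 4: Two-sided exact p-value = sum of Bin(8,0.5) probabilities at or below the observed probability = 0.289062.
Step 5: alpha = 0.05. fail to reject H0.

n_eff = 8, pos = 6, neg = 2, p = 0.289062, fail to reject H0.


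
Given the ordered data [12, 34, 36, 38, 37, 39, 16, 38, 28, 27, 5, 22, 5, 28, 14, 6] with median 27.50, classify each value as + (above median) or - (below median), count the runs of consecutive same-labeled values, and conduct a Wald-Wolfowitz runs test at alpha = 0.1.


Step 1: Compute median = 27.50; label A = above, B = below.
Labels in order: BAAAAABAABBBBABB  (n_A = 8, n_B = 8)
Step 2: Count runs R = 7.
Step 3: Under H0 (random ordering), E[R] = 2*n_A*n_B/(n_A+n_B) + 1 = 2*8*8/16 + 1 = 9.0000.
        Var[R] = 2*n_A*n_B*(2*n_A*n_B - n_A - n_B) / ((n_A+n_B)^2 * (n_A+n_B-1)) = 14336/3840 = 3.7333.
        SD[R] = 1.9322.
Step 4: Continuity-corrected z = (R + 0.5 - E[R]) / SD[R] = (7 + 0.5 - 9.0000) / 1.9322 = -0.7763.
Step 5: Two-sided p-value via normal approximation = 2*(1 - Phi(|z|)) = 0.437558.
Step 6: alpha = 0.1. fail to reject H0.

R = 7, z = -0.7763, p = 0.437558, fail to reject H0.


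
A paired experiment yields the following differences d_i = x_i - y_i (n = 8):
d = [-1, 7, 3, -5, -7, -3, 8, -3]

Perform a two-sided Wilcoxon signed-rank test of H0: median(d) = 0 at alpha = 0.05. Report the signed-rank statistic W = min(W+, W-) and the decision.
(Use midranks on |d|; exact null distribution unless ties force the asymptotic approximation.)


Step 1: Drop any zero differences (none here) and take |d_i|.
|d| = [1, 7, 3, 5, 7, 3, 8, 3]
Step 2: Midrank |d_i| (ties get averaged ranks).
ranks: |1|->1, |7|->6.5, |3|->3, |5|->5, |7|->6.5, |3|->3, |8|->8, |3|->3
Step 3: Attach original signs; sum ranks with positive sign and with negative sign.
W+ = 6.5 + 3 + 8 = 17.5
W- = 1 + 5 + 6.5 + 3 + 3 = 18.5
(Check: W+ + W- = 36 should equal n(n+1)/2 = 36.)
Step 4: Test statistic W = min(W+, W-) = 17.5.
Step 5: Ties in |d|, so use the tie-corrected normal approximation.
        E[W] = n(n+1)/4 = 8*9/4 = 18.
        Tie groups: |d|=3 (t=3), |d|=7 (t=2); sum(t^3 - t) = 30.
        Var[W] = n(n+1)(2n+1)/24 - sum(t^3-t)/48 = 1224/24 - 30/48 = 50.375.
        z = (W - E[W]) / sqrt(Var[W]) = (17.5 - 18) / 7.0975 = -0.0704.
        Two-sided p = 2*Phi(z) = 0.943838.
Step 6: alpha = 0.05. fail to reject H0.

W+ = 17.5, W- = 18.5, W = min = 17.5, p = 0.943838, fail to reject H0.


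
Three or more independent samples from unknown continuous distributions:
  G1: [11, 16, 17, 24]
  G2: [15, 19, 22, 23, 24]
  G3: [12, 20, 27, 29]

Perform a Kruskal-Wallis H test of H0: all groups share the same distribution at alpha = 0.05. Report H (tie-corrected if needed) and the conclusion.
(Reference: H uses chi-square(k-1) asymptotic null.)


Step 1: Combine all N = 13 observations and assign midranks.
sorted (value, group, rank): (11,G1,1), (12,G3,2), (15,G2,3), (16,G1,4), (17,G1,5), (19,G2,6), (20,G3,7), (22,G2,8), (23,G2,9), (24,G1,10.5), (24,G2,10.5), (27,G3,12), (29,G3,13)
Step 2: Sum ranks within each group.
R_1 = 20.5 (n_1 = 4)
R_2 = 36.5 (n_2 = 5)
R_3 = 34 (n_3 = 4)
Step 3: H = 12/(N(N+1)) * sum(R_i^2/n_i) - 3(N+1)
     = 12/(13*14) * (20.5^2/4 + 36.5^2/5 + 34^2/4) - 3*14
     = 0.065934 * 660.513 - 42
     = 1.550275.
Step 4: Ties present; correction factor C = 1 - 6/(13^3 - 13) = 0.997253. Corrected H = 1.550275 / 0.997253 = 1.554545.
Step 5: Under H0, H ~ chi^2(2); p-value = 0.459658.
Step 6: alpha = 0.05. fail to reject H0.

H = 1.5545, df = 2, p = 0.459658, fail to reject H0.


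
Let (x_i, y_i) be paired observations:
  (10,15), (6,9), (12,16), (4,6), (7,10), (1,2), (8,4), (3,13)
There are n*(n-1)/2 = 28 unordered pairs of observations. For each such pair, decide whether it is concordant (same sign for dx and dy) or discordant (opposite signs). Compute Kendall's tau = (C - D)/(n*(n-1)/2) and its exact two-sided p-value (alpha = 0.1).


Step 1: Enumerate the 28 unordered pairs (i,j) with i<j and classify each by sign(x_j-x_i) * sign(y_j-y_i).
  (1,2):dx=-4,dy=-6->C; (1,3):dx=+2,dy=+1->C; (1,4):dx=-6,dy=-9->C; (1,5):dx=-3,dy=-5->C
  (1,6):dx=-9,dy=-13->C; (1,7):dx=-2,dy=-11->C; (1,8):dx=-7,dy=-2->C; (2,3):dx=+6,dy=+7->C
  (2,4):dx=-2,dy=-3->C; (2,5):dx=+1,dy=+1->C; (2,6):dx=-5,dy=-7->C; (2,7):dx=+2,dy=-5->D
  (2,8):dx=-3,dy=+4->D; (3,4):dx=-8,dy=-10->C; (3,5):dx=-5,dy=-6->C; (3,6):dx=-11,dy=-14->C
  (3,7):dx=-4,dy=-12->C; (3,8):dx=-9,dy=-3->C; (4,5):dx=+3,dy=+4->C; (4,6):dx=-3,dy=-4->C
  (4,7):dx=+4,dy=-2->D; (4,8):dx=-1,dy=+7->D; (5,6):dx=-6,dy=-8->C; (5,7):dx=+1,dy=-6->D
  (5,8):dx=-4,dy=+3->D; (6,7):dx=+7,dy=+2->C; (6,8):dx=+2,dy=+11->C; (7,8):dx=-5,dy=+9->D
Step 2: C = 21, D = 7, total pairs = 28.
Step 3: tau = (C - D)/(n(n-1)/2) = (21 - 7)/28 = 0.500000.
Step 4: Exact two-sided p-value (enumerate n! = 40320 permutations of y under H0): p = 0.108681.
Step 5: alpha = 0.1. fail to reject H0.

tau_b = 0.5000 (C=21, D=7), p = 0.108681, fail to reject H0.


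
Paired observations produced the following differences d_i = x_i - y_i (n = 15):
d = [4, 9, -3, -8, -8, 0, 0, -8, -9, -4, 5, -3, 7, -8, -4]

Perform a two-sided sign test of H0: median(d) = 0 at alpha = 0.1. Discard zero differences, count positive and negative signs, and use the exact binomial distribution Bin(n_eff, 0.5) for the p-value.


Step 1: Discard zero differences. Original n = 15; n_eff = number of nonzero differences = 13.
Nonzero differences (with sign): +4, +9, -3, -8, -8, -8, -9, -4, +5, -3, +7, -8, -4
Step 2: Count signs: positive = 4, negative = 9.
Step 3: Under H0: P(positive) = 0.5, so the number of positives S ~ Bin(13, 0.5).
Step 4: Two-sided exact p-value = sum of Bin(13,0.5) probabilities at or below the observed probability = 0.266846.
Step 5: alpha = 0.1. fail to reject H0.

n_eff = 13, pos = 4, neg = 9, p = 0.266846, fail to reject H0.


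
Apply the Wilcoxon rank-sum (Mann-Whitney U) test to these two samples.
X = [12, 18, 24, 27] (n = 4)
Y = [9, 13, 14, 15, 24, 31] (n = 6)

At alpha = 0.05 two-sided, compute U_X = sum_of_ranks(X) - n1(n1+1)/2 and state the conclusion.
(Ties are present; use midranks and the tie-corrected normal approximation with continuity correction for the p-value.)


Step 1: Combine and sort all 10 observations; assign midranks.
sorted (value, group): (9,Y), (12,X), (13,Y), (14,Y), (15,Y), (18,X), (24,X), (24,Y), (27,X), (31,Y)
ranks: 9->1, 12->2, 13->3, 14->4, 15->5, 18->6, 24->7.5, 24->7.5, 27->9, 31->10
Step 2: Rank sum for X: R1 = 2 + 6 + 7.5 + 9 = 24.5.
Step 3: U_X = R1 - n1(n1+1)/2 = 24.5 - 4*5/2 = 24.5 - 10 = 14.5.
       U_Y = n1*n2 - U_X = 24 - 14.5 = 9.5.
Step 4: Ties are present, so use the tie-corrected normal approximation (with continuity correction) for the p-value.
Step 5: p-value = 0.668870; compare to alpha = 0.05. fail to reject H0.

U_X = 14.5, p = 0.668870, fail to reject H0 at alpha = 0.05.


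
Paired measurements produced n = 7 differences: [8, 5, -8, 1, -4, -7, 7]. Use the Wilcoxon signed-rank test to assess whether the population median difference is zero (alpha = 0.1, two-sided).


Step 1: Drop any zero differences (none here) and take |d_i|.
|d| = [8, 5, 8, 1, 4, 7, 7]
Step 2: Midrank |d_i| (ties get averaged ranks).
ranks: |8|->6.5, |5|->3, |8|->6.5, |1|->1, |4|->2, |7|->4.5, |7|->4.5
Step 3: Attach original signs; sum ranks with positive sign and with negative sign.
W+ = 6.5 + 3 + 1 + 4.5 = 15
W- = 6.5 + 2 + 4.5 = 13
(Check: W+ + W- = 28 should equal n(n+1)/2 = 28.)
Step 4: Test statistic W = min(W+, W-) = 13.
Step 5: Ties in |d|, so use the tie-corrected normal approximation.
        E[W] = n(n+1)/4 = 7*8/4 = 14.
        Tie groups: |d|=7 (t=2), |d|=8 (t=2); sum(t^3 - t) = 12.
        Var[W] = n(n+1)(2n+1)/24 - sum(t^3-t)/48 = 840/24 - 12/48 = 34.75.
        z = (W - E[W]) / sqrt(Var[W]) = (13 - 14) / 5.8949 = -0.1696.
        Two-sided p = 2*Phi(z) = 0.865295.
Step 6: alpha = 0.1. fail to reject H0.

W+ = 15, W- = 13, W = min = 13, p = 0.865295, fail to reject H0.


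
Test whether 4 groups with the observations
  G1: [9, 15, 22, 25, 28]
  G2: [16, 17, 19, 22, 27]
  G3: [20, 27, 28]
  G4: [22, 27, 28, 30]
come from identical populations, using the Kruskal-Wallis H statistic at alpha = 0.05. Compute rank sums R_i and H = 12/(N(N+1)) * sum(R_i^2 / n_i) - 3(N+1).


Step 1: Combine all N = 17 observations and assign midranks.
sorted (value, group, rank): (9,G1,1), (15,G1,2), (16,G2,3), (17,G2,4), (19,G2,5), (20,G3,6), (22,G1,8), (22,G2,8), (22,G4,8), (25,G1,10), (27,G2,12), (27,G3,12), (27,G4,12), (28,G1,15), (28,G3,15), (28,G4,15), (30,G4,17)
Step 2: Sum ranks within each group.
R_1 = 36 (n_1 = 5)
R_2 = 32 (n_2 = 5)
R_3 = 33 (n_3 = 3)
R_4 = 52 (n_4 = 4)
Step 3: H = 12/(N(N+1)) * sum(R_i^2/n_i) - 3(N+1)
     = 12/(17*18) * (36^2/5 + 32^2/5 + 33^2/3 + 52^2/4) - 3*18
     = 0.039216 * 1503 - 54
     = 4.941176.
Step 4: Ties present; correction factor C = 1 - 72/(17^3 - 17) = 0.985294. Corrected H = 4.941176 / 0.985294 = 5.014925.
Step 5: Under H0, H ~ chi^2(3); p-value = 0.170707.
Step 6: alpha = 0.05. fail to reject H0.

H = 5.0149, df = 3, p = 0.170707, fail to reject H0.


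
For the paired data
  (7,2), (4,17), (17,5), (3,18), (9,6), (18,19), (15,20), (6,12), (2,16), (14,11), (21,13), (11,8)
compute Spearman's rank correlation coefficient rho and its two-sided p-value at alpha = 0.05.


Step 1: Rank x and y separately (midranks; no ties here).
rank(x): 7->5, 4->3, 17->10, 3->2, 9->6, 18->11, 15->9, 6->4, 2->1, 14->8, 21->12, 11->7
rank(y): 2->1, 17->9, 5->2, 18->10, 6->3, 19->11, 20->12, 12->6, 16->8, 11->5, 13->7, 8->4
Step 2: d_i = R_x(i) - R_y(i); compute d_i^2.
  (5-1)^2=16, (3-9)^2=36, (10-2)^2=64, (2-10)^2=64, (6-3)^2=9, (11-11)^2=0, (9-12)^2=9, (4-6)^2=4, (1-8)^2=49, (8-5)^2=9, (12-7)^2=25, (7-4)^2=9
sum(d^2) = 294.
Step 3: rho = 1 - 6*294 / (12*(12^2 - 1)) = 1 - 1764/1716 = -0.027972.
Step 4: Under H0, t = rho * sqrt((n-2)/(1-rho^2)) = -0.0885 ~ t(10).
Step 5: Two-sided p-value from the t-distribution with 10 df = 0.931234.
Step 6: alpha = 0.05. fail to reject H0.

rho = -0.0280, p = 0.931234, fail to reject H0 at alpha = 0.05.


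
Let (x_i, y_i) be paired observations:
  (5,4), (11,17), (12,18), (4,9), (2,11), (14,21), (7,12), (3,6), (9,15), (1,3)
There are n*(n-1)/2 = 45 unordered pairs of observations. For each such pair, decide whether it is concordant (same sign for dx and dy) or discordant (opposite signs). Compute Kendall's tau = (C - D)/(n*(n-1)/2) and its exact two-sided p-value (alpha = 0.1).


Step 1: Enumerate the 45 unordered pairs (i,j) with i<j and classify each by sign(x_j-x_i) * sign(y_j-y_i).
  (1,2):dx=+6,dy=+13->C; (1,3):dx=+7,dy=+14->C; (1,4):dx=-1,dy=+5->D; (1,5):dx=-3,dy=+7->D
  (1,6):dx=+9,dy=+17->C; (1,7):dx=+2,dy=+8->C; (1,8):dx=-2,dy=+2->D; (1,9):dx=+4,dy=+11->C
  (1,10):dx=-4,dy=-1->C; (2,3):dx=+1,dy=+1->C; (2,4):dx=-7,dy=-8->C; (2,5):dx=-9,dy=-6->C
  (2,6):dx=+3,dy=+4->C; (2,7):dx=-4,dy=-5->C; (2,8):dx=-8,dy=-11->C; (2,9):dx=-2,dy=-2->C
  (2,10):dx=-10,dy=-14->C; (3,4):dx=-8,dy=-9->C; (3,5):dx=-10,dy=-7->C; (3,6):dx=+2,dy=+3->C
  (3,7):dx=-5,dy=-6->C; (3,8):dx=-9,dy=-12->C; (3,9):dx=-3,dy=-3->C; (3,10):dx=-11,dy=-15->C
  (4,5):dx=-2,dy=+2->D; (4,6):dx=+10,dy=+12->C; (4,7):dx=+3,dy=+3->C; (4,8):dx=-1,dy=-3->C
  (4,9):dx=+5,dy=+6->C; (4,10):dx=-3,dy=-6->C; (5,6):dx=+12,dy=+10->C; (5,7):dx=+5,dy=+1->C
  (5,8):dx=+1,dy=-5->D; (5,9):dx=+7,dy=+4->C; (5,10):dx=-1,dy=-8->C; (6,7):dx=-7,dy=-9->C
  (6,8):dx=-11,dy=-15->C; (6,9):dx=-5,dy=-6->C; (6,10):dx=-13,dy=-18->C; (7,8):dx=-4,dy=-6->C
  (7,9):dx=+2,dy=+3->C; (7,10):dx=-6,dy=-9->C; (8,9):dx=+6,dy=+9->C; (8,10):dx=-2,dy=-3->C
  (9,10):dx=-8,dy=-12->C
Step 2: C = 40, D = 5, total pairs = 45.
Step 3: tau = (C - D)/(n(n-1)/2) = (40 - 5)/45 = 0.777778.
Step 4: Exact two-sided p-value (enumerate n! = 3628800 permutations of y under H0): p = 0.000946.
Step 5: alpha = 0.1. reject H0.

tau_b = 0.7778 (C=40, D=5), p = 0.000946, reject H0.


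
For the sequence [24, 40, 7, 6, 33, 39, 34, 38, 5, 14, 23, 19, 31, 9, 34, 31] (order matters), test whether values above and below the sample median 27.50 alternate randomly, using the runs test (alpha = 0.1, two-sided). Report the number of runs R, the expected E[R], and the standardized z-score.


Step 1: Compute median = 27.50; label A = above, B = below.
Labels in order: BABBAAAABBBBABAA  (n_A = 8, n_B = 8)
Step 2: Count runs R = 8.
Step 3: Under H0 (random ordering), E[R] = 2*n_A*n_B/(n_A+n_B) + 1 = 2*8*8/16 + 1 = 9.0000.
        Var[R] = 2*n_A*n_B*(2*n_A*n_B - n_A - n_B) / ((n_A+n_B)^2 * (n_A+n_B-1)) = 14336/3840 = 3.7333.
        SD[R] = 1.9322.
Step 4: Continuity-corrected z = (R + 0.5 - E[R]) / SD[R] = (8 + 0.5 - 9.0000) / 1.9322 = -0.2588.
Step 5: Two-sided p-value via normal approximation = 2*(1 - Phi(|z|)) = 0.795809.
Step 6: alpha = 0.1. fail to reject H0.

R = 8, z = -0.2588, p = 0.795809, fail to reject H0.


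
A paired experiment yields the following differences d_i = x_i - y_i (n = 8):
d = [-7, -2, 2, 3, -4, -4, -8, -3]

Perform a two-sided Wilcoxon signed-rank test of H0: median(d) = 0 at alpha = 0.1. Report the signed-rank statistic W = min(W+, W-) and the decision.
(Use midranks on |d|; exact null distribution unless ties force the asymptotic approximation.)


Step 1: Drop any zero differences (none here) and take |d_i|.
|d| = [7, 2, 2, 3, 4, 4, 8, 3]
Step 2: Midrank |d_i| (ties get averaged ranks).
ranks: |7|->7, |2|->1.5, |2|->1.5, |3|->3.5, |4|->5.5, |4|->5.5, |8|->8, |3|->3.5
Step 3: Attach original signs; sum ranks with positive sign and with negative sign.
W+ = 1.5 + 3.5 = 5
W- = 7 + 1.5 + 5.5 + 5.5 + 8 + 3.5 = 31
(Check: W+ + W- = 36 should equal n(n+1)/2 = 36.)
Step 4: Test statistic W = min(W+, W-) = 5.
Step 5: Ties in |d|, so use the tie-corrected normal approximation.
        E[W] = n(n+1)/4 = 8*9/4 = 18.
        Tie groups: |d|=2 (t=2), |d|=3 (t=2), |d|=4 (t=2); sum(t^3 - t) = 18.
        Var[W] = n(n+1)(2n+1)/24 - sum(t^3-t)/48 = 1224/24 - 18/48 = 50.625.
        z = (W - E[W]) / sqrt(Var[W]) = (5 - 18) / 7.1151 = -1.8271.
        Two-sided p = 2*Phi(z) = 0.067686.
Step 6: alpha = 0.1. reject H0.

W+ = 5, W- = 31, W = min = 5, p = 0.067686, reject H0.


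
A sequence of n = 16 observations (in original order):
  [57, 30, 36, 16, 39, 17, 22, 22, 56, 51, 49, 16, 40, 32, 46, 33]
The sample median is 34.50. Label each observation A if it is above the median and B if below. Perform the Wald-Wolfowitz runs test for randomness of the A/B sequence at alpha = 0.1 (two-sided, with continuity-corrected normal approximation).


Step 1: Compute median = 34.50; label A = above, B = below.
Labels in order: ABABABBBAAABABAB  (n_A = 8, n_B = 8)
Step 2: Count runs R = 12.
Step 3: Under H0 (random ordering), E[R] = 2*n_A*n_B/(n_A+n_B) + 1 = 2*8*8/16 + 1 = 9.0000.
        Var[R] = 2*n_A*n_B*(2*n_A*n_B - n_A - n_B) / ((n_A+n_B)^2 * (n_A+n_B-1)) = 14336/3840 = 3.7333.
        SD[R] = 1.9322.
Step 4: Continuity-corrected z = (R - 0.5 - E[R]) / SD[R] = (12 - 0.5 - 9.0000) / 1.9322 = 1.2939.
Step 5: Two-sided p-value via normal approximation = 2*(1 - Phi(|z|)) = 0.195709.
Step 6: alpha = 0.1. fail to reject H0.

R = 12, z = 1.2939, p = 0.195709, fail to reject H0.


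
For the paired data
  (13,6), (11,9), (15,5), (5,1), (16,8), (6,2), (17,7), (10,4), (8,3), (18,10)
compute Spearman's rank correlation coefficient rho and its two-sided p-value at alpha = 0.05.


Step 1: Rank x and y separately (midranks; no ties here).
rank(x): 13->6, 11->5, 15->7, 5->1, 16->8, 6->2, 17->9, 10->4, 8->3, 18->10
rank(y): 6->6, 9->9, 5->5, 1->1, 8->8, 2->2, 7->7, 4->4, 3->3, 10->10
Step 2: d_i = R_x(i) - R_y(i); compute d_i^2.
  (6-6)^2=0, (5-9)^2=16, (7-5)^2=4, (1-1)^2=0, (8-8)^2=0, (2-2)^2=0, (9-7)^2=4, (4-4)^2=0, (3-3)^2=0, (10-10)^2=0
sum(d^2) = 24.
Step 3: rho = 1 - 6*24 / (10*(10^2 - 1)) = 1 - 144/990 = 0.854545.
Step 4: Under H0, t = rho * sqrt((n-2)/(1-rho^2)) = 4.6537 ~ t(8).
Step 5: Two-sided p-value from the t-distribution with 8 df = 0.001637.
Step 6: alpha = 0.05. reject H0.

rho = 0.8545, p = 0.001637, reject H0 at alpha = 0.05.


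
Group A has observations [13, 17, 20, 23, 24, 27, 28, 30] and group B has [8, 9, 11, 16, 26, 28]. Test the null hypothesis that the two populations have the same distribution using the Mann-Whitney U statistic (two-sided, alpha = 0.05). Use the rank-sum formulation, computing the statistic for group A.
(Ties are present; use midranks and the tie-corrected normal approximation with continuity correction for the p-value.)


Step 1: Combine and sort all 14 observations; assign midranks.
sorted (value, group): (8,Y), (9,Y), (11,Y), (13,X), (16,Y), (17,X), (20,X), (23,X), (24,X), (26,Y), (27,X), (28,X), (28,Y), (30,X)
ranks: 8->1, 9->2, 11->3, 13->4, 16->5, 17->6, 20->7, 23->8, 24->9, 26->10, 27->11, 28->12.5, 28->12.5, 30->14
Step 2: Rank sum for X: R1 = 4 + 6 + 7 + 8 + 9 + 11 + 12.5 + 14 = 71.5.
Step 3: U_X = R1 - n1(n1+1)/2 = 71.5 - 8*9/2 = 71.5 - 36 = 35.5.
       U_Y = n1*n2 - U_X = 48 - 35.5 = 12.5.
Step 4: Ties are present, so use the tie-corrected normal approximation (with continuity correction) for the p-value.
Step 5: p-value = 0.155126; compare to alpha = 0.05. fail to reject H0.

U_X = 35.5, p = 0.155126, fail to reject H0 at alpha = 0.05.


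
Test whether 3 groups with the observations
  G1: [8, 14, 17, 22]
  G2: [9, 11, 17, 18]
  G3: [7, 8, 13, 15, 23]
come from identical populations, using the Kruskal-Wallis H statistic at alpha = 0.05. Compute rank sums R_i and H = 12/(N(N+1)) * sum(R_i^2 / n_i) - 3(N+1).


Step 1: Combine all N = 13 observations and assign midranks.
sorted (value, group, rank): (7,G3,1), (8,G1,2.5), (8,G3,2.5), (9,G2,4), (11,G2,5), (13,G3,6), (14,G1,7), (15,G3,8), (17,G1,9.5), (17,G2,9.5), (18,G2,11), (22,G1,12), (23,G3,13)
Step 2: Sum ranks within each group.
R_1 = 31 (n_1 = 4)
R_2 = 29.5 (n_2 = 4)
R_3 = 30.5 (n_3 = 5)
Step 3: H = 12/(N(N+1)) * sum(R_i^2/n_i) - 3(N+1)
     = 12/(13*14) * (31^2/4 + 29.5^2/4 + 30.5^2/5) - 3*14
     = 0.065934 * 643.862 - 42
     = 0.452473.
Step 4: Ties present; correction factor C = 1 - 12/(13^3 - 13) = 0.994505. Corrected H = 0.452473 / 0.994505 = 0.454972.
Step 5: Under H0, H ~ chi^2(2); p-value = 0.796533.
Step 6: alpha = 0.05. fail to reject H0.

H = 0.4550, df = 2, p = 0.796533, fail to reject H0.


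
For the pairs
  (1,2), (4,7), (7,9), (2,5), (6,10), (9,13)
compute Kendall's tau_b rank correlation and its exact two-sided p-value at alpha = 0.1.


Step 1: Enumerate the 15 unordered pairs (i,j) with i<j and classify each by sign(x_j-x_i) * sign(y_j-y_i).
  (1,2):dx=+3,dy=+5->C; (1,3):dx=+6,dy=+7->C; (1,4):dx=+1,dy=+3->C; (1,5):dx=+5,dy=+8->C
  (1,6):dx=+8,dy=+11->C; (2,3):dx=+3,dy=+2->C; (2,4):dx=-2,dy=-2->C; (2,5):dx=+2,dy=+3->C
  (2,6):dx=+5,dy=+6->C; (3,4):dx=-5,dy=-4->C; (3,5):dx=-1,dy=+1->D; (3,6):dx=+2,dy=+4->C
  (4,5):dx=+4,dy=+5->C; (4,6):dx=+7,dy=+8->C; (5,6):dx=+3,dy=+3->C
Step 2: C = 14, D = 1, total pairs = 15.
Step 3: tau = (C - D)/(n(n-1)/2) = (14 - 1)/15 = 0.866667.
Step 4: Exact two-sided p-value (enumerate n! = 720 permutations of y under H0): p = 0.016667.
Step 5: alpha = 0.1. reject H0.

tau_b = 0.8667 (C=14, D=1), p = 0.016667, reject H0.


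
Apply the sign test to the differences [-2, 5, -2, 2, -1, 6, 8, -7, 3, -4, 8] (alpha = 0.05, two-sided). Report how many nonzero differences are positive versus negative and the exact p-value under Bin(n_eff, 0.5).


Step 1: Discard zero differences. Original n = 11; n_eff = number of nonzero differences = 11.
Nonzero differences (with sign): -2, +5, -2, +2, -1, +6, +8, -7, +3, -4, +8
Step 2: Count signs: positive = 6, negative = 5.
Step 3: Under H0: P(positive) = 0.5, so the number of positives S ~ Bin(11, 0.5).
Step 4: Two-sided exact p-value = sum of Bin(11,0.5) probabilities at or below the observed probability = 1.000000.
Step 5: alpha = 0.05. fail to reject H0.

n_eff = 11, pos = 6, neg = 5, p = 1.000000, fail to reject H0.


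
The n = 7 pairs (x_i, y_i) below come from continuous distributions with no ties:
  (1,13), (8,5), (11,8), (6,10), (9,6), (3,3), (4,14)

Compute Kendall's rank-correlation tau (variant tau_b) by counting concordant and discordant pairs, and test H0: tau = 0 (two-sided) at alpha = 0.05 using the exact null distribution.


Step 1: Enumerate the 21 unordered pairs (i,j) with i<j and classify each by sign(x_j-x_i) * sign(y_j-y_i).
  (1,2):dx=+7,dy=-8->D; (1,3):dx=+10,dy=-5->D; (1,4):dx=+5,dy=-3->D; (1,5):dx=+8,dy=-7->D
  (1,6):dx=+2,dy=-10->D; (1,7):dx=+3,dy=+1->C; (2,3):dx=+3,dy=+3->C; (2,4):dx=-2,dy=+5->D
  (2,5):dx=+1,dy=+1->C; (2,6):dx=-5,dy=-2->C; (2,7):dx=-4,dy=+9->D; (3,4):dx=-5,dy=+2->D
  (3,5):dx=-2,dy=-2->C; (3,6):dx=-8,dy=-5->C; (3,7):dx=-7,dy=+6->D; (4,5):dx=+3,dy=-4->D
  (4,6):dx=-3,dy=-7->C; (4,7):dx=-2,dy=+4->D; (5,6):dx=-6,dy=-3->C; (5,7):dx=-5,dy=+8->D
  (6,7):dx=+1,dy=+11->C
Step 2: C = 9, D = 12, total pairs = 21.
Step 3: tau = (C - D)/(n(n-1)/2) = (9 - 12)/21 = -0.142857.
Step 4: Exact two-sided p-value (enumerate n! = 5040 permutations of y under H0): p = 0.772619.
Step 5: alpha = 0.05. fail to reject H0.

tau_b = -0.1429 (C=9, D=12), p = 0.772619, fail to reject H0.


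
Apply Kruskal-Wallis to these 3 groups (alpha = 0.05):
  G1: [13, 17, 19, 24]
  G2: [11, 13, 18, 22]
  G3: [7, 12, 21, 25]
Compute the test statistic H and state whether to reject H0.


Step 1: Combine all N = 12 observations and assign midranks.
sorted (value, group, rank): (7,G3,1), (11,G2,2), (12,G3,3), (13,G1,4.5), (13,G2,4.5), (17,G1,6), (18,G2,7), (19,G1,8), (21,G3,9), (22,G2,10), (24,G1,11), (25,G3,12)
Step 2: Sum ranks within each group.
R_1 = 29.5 (n_1 = 4)
R_2 = 23.5 (n_2 = 4)
R_3 = 25 (n_3 = 4)
Step 3: H = 12/(N(N+1)) * sum(R_i^2/n_i) - 3(N+1)
     = 12/(12*13) * (29.5^2/4 + 23.5^2/4 + 25^2/4) - 3*13
     = 0.076923 * 511.875 - 39
     = 0.375000.
Step 4: Ties present; correction factor C = 1 - 6/(12^3 - 12) = 0.996503. Corrected H = 0.375000 / 0.996503 = 0.376316.
Step 5: Under H0, H ~ chi^2(2); p-value = 0.828484.
Step 6: alpha = 0.05. fail to reject H0.

H = 0.3763, df = 2, p = 0.828484, fail to reject H0.


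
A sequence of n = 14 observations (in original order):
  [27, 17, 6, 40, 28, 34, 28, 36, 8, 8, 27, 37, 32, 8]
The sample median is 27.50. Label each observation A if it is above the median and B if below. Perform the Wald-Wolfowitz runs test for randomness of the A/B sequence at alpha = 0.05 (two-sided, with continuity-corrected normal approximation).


Step 1: Compute median = 27.50; label A = above, B = below.
Labels in order: BBBAAAAABBBAAB  (n_A = 7, n_B = 7)
Step 2: Count runs R = 5.
Step 3: Under H0 (random ordering), E[R] = 2*n_A*n_B/(n_A+n_B) + 1 = 2*7*7/14 + 1 = 8.0000.
        Var[R] = 2*n_A*n_B*(2*n_A*n_B - n_A - n_B) / ((n_A+n_B)^2 * (n_A+n_B-1)) = 8232/2548 = 3.2308.
        SD[R] = 1.7974.
Step 4: Continuity-corrected z = (R + 0.5 - E[R]) / SD[R] = (5 + 0.5 - 8.0000) / 1.7974 = -1.3909.
Step 5: Two-sided p-value via normal approximation = 2*(1 - Phi(|z|)) = 0.164264.
Step 6: alpha = 0.05. fail to reject H0.

R = 5, z = -1.3909, p = 0.164264, fail to reject H0.


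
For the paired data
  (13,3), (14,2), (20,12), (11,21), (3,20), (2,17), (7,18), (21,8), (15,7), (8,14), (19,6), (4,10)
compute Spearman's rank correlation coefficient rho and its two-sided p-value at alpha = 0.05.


Step 1: Rank x and y separately (midranks; no ties here).
rank(x): 13->7, 14->8, 20->11, 11->6, 3->2, 2->1, 7->4, 21->12, 15->9, 8->5, 19->10, 4->3
rank(y): 3->2, 2->1, 12->7, 21->12, 20->11, 17->9, 18->10, 8->5, 7->4, 14->8, 6->3, 10->6
Step 2: d_i = R_x(i) - R_y(i); compute d_i^2.
  (7-2)^2=25, (8-1)^2=49, (11-7)^2=16, (6-12)^2=36, (2-11)^2=81, (1-9)^2=64, (4-10)^2=36, (12-5)^2=49, (9-4)^2=25, (5-8)^2=9, (10-3)^2=49, (3-6)^2=9
sum(d^2) = 448.
Step 3: rho = 1 - 6*448 / (12*(12^2 - 1)) = 1 - 2688/1716 = -0.566434.
Step 4: Under H0, t = rho * sqrt((n-2)/(1-rho^2)) = -2.1735 ~ t(10).
Step 5: Two-sided p-value from the t-distribution with 10 df = 0.054842.
Step 6: alpha = 0.05. fail to reject H0.

rho = -0.5664, p = 0.054842, fail to reject H0 at alpha = 0.05.


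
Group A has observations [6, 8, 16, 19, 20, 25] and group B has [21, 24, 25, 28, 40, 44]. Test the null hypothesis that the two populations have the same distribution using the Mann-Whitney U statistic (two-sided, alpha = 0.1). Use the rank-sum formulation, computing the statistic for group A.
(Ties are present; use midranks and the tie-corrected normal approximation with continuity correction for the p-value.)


Step 1: Combine and sort all 12 observations; assign midranks.
sorted (value, group): (6,X), (8,X), (16,X), (19,X), (20,X), (21,Y), (24,Y), (25,X), (25,Y), (28,Y), (40,Y), (44,Y)
ranks: 6->1, 8->2, 16->3, 19->4, 20->5, 21->6, 24->7, 25->8.5, 25->8.5, 28->10, 40->11, 44->12
Step 2: Rank sum for X: R1 = 1 + 2 + 3 + 4 + 5 + 8.5 = 23.5.
Step 3: U_X = R1 - n1(n1+1)/2 = 23.5 - 6*7/2 = 23.5 - 21 = 2.5.
       U_Y = n1*n2 - U_X = 36 - 2.5 = 33.5.
Step 4: Ties are present, so use the tie-corrected normal approximation (with continuity correction) for the p-value.
Step 5: p-value = 0.016122; compare to alpha = 0.1. reject H0.

U_X = 2.5, p = 0.016122, reject H0 at alpha = 0.1.


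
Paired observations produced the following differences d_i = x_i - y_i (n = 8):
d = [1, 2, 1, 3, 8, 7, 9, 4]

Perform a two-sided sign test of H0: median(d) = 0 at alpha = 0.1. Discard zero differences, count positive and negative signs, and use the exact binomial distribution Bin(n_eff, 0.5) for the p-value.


Step 1: Discard zero differences. Original n = 8; n_eff = number of nonzero differences = 8.
Nonzero differences (with sign): +1, +2, +1, +3, +8, +7, +9, +4
Step 2: Count signs: positive = 8, negative = 0.
Step 3: Under H0: P(positive) = 0.5, so the number of positives S ~ Bin(8, 0.5).
Step 4: Two-sided exact p-value = sum of Bin(8,0.5) probabilities at or below the observed probability = 0.007812.
Step 5: alpha = 0.1. reject H0.

n_eff = 8, pos = 8, neg = 0, p = 0.007812, reject H0.


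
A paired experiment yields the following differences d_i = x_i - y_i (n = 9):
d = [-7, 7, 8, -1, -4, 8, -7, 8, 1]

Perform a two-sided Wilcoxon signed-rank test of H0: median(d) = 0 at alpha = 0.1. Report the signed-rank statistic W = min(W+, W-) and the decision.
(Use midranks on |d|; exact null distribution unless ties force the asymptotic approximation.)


Step 1: Drop any zero differences (none here) and take |d_i|.
|d| = [7, 7, 8, 1, 4, 8, 7, 8, 1]
Step 2: Midrank |d_i| (ties get averaged ranks).
ranks: |7|->5, |7|->5, |8|->8, |1|->1.5, |4|->3, |8|->8, |7|->5, |8|->8, |1|->1.5
Step 3: Attach original signs; sum ranks with positive sign and with negative sign.
W+ = 5 + 8 + 8 + 8 + 1.5 = 30.5
W- = 5 + 1.5 + 3 + 5 = 14.5
(Check: W+ + W- = 45 should equal n(n+1)/2 = 45.)
Step 4: Test statistic W = min(W+, W-) = 14.5.
Step 5: Ties in |d|, so use the tie-corrected normal approximation.
        E[W] = n(n+1)/4 = 9*10/4 = 22.5.
        Tie groups: |d|=1 (t=2), |d|=7 (t=3), |d|=8 (t=3); sum(t^3 - t) = 54.
        Var[W] = n(n+1)(2n+1)/24 - sum(t^3-t)/48 = 1710/24 - 54/48 = 70.125.
        z = (W - E[W]) / sqrt(Var[W]) = (14.5 - 22.5) / 8.3741 = -0.9553.
        Two-sided p = 2*Phi(z) = 0.339411.
Step 6: alpha = 0.1. fail to reject H0.

W+ = 30.5, W- = 14.5, W = min = 14.5, p = 0.339411, fail to reject H0.


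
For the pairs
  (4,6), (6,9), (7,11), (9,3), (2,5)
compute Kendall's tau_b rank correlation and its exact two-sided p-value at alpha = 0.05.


Step 1: Enumerate the 10 unordered pairs (i,j) with i<j and classify each by sign(x_j-x_i) * sign(y_j-y_i).
  (1,2):dx=+2,dy=+3->C; (1,3):dx=+3,dy=+5->C; (1,4):dx=+5,dy=-3->D; (1,5):dx=-2,dy=-1->C
  (2,3):dx=+1,dy=+2->C; (2,4):dx=+3,dy=-6->D; (2,5):dx=-4,dy=-4->C; (3,4):dx=+2,dy=-8->D
  (3,5):dx=-5,dy=-6->C; (4,5):dx=-7,dy=+2->D
Step 2: C = 6, D = 4, total pairs = 10.
Step 3: tau = (C - D)/(n(n-1)/2) = (6 - 4)/10 = 0.200000.
Step 4: Exact two-sided p-value (enumerate n! = 120 permutations of y under H0): p = 0.816667.
Step 5: alpha = 0.05. fail to reject H0.

tau_b = 0.2000 (C=6, D=4), p = 0.816667, fail to reject H0.


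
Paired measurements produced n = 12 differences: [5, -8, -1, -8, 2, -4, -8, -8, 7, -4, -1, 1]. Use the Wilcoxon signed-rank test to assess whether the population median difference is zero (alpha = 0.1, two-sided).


Step 1: Drop any zero differences (none here) and take |d_i|.
|d| = [5, 8, 1, 8, 2, 4, 8, 8, 7, 4, 1, 1]
Step 2: Midrank |d_i| (ties get averaged ranks).
ranks: |5|->7, |8|->10.5, |1|->2, |8|->10.5, |2|->4, |4|->5.5, |8|->10.5, |8|->10.5, |7|->8, |4|->5.5, |1|->2, |1|->2
Step 3: Attach original signs; sum ranks with positive sign and with negative sign.
W+ = 7 + 4 + 8 + 2 = 21
W- = 10.5 + 2 + 10.5 + 5.5 + 10.5 + 10.5 + 5.5 + 2 = 57
(Check: W+ + W- = 78 should equal n(n+1)/2 = 78.)
Step 4: Test statistic W = min(W+, W-) = 21.
Step 5: Ties in |d|, so use the tie-corrected normal approximation.
        E[W] = n(n+1)/4 = 12*13/4 = 39.
        Tie groups: |d|=1 (t=3), |d|=4 (t=2), |d|=8 (t=4); sum(t^3 - t) = 90.
        Var[W] = n(n+1)(2n+1)/24 - sum(t^3-t)/48 = 3900/24 - 90/48 = 160.625.
        z = (W - E[W]) / sqrt(Var[W]) = (21 - 39) / 12.6738 = -1.4203.
        Two-sided p = 2*Phi(z) = 0.155534.
Step 6: alpha = 0.1. fail to reject H0.

W+ = 21, W- = 57, W = min = 21, p = 0.155534, fail to reject H0.


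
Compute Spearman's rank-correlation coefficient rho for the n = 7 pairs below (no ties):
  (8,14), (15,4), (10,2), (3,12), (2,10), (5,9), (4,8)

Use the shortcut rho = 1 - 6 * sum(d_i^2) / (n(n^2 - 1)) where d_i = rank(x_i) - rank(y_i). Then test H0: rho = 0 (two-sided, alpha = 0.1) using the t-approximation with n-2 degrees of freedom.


Step 1: Rank x and y separately (midranks; no ties here).
rank(x): 8->5, 15->7, 10->6, 3->2, 2->1, 5->4, 4->3
rank(y): 14->7, 4->2, 2->1, 12->6, 10->5, 9->4, 8->3
Step 2: d_i = R_x(i) - R_y(i); compute d_i^2.
  (5-7)^2=4, (7-2)^2=25, (6-1)^2=25, (2-6)^2=16, (1-5)^2=16, (4-4)^2=0, (3-3)^2=0
sum(d^2) = 86.
Step 3: rho = 1 - 6*86 / (7*(7^2 - 1)) = 1 - 516/336 = -0.535714.
Step 4: Under H0, t = rho * sqrt((n-2)/(1-rho^2)) = -1.4186 ~ t(5).
Step 5: Two-sided p-value from the t-distribution with 5 df = 0.215217.
Step 6: alpha = 0.1. fail to reject H0.

rho = -0.5357, p = 0.215217, fail to reject H0 at alpha = 0.1.


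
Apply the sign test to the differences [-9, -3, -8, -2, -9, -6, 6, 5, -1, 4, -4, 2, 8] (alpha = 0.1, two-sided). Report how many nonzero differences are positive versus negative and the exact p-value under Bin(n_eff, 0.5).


Step 1: Discard zero differences. Original n = 13; n_eff = number of nonzero differences = 13.
Nonzero differences (with sign): -9, -3, -8, -2, -9, -6, +6, +5, -1, +4, -4, +2, +8
Step 2: Count signs: positive = 5, negative = 8.
Step 3: Under H0: P(positive) = 0.5, so the number of positives S ~ Bin(13, 0.5).
Step 4: Two-sided exact p-value = sum of Bin(13,0.5) probabilities at or below the observed probability = 0.581055.
Step 5: alpha = 0.1. fail to reject H0.

n_eff = 13, pos = 5, neg = 8, p = 0.581055, fail to reject H0.


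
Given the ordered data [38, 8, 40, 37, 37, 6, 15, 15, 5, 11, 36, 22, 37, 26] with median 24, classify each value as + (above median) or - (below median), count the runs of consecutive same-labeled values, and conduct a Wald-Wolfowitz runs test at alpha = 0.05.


Step 1: Compute median = 24; label A = above, B = below.
Labels in order: ABAAABBBBBABAA  (n_A = 7, n_B = 7)
Step 2: Count runs R = 7.
Step 3: Under H0 (random ordering), E[R] = 2*n_A*n_B/(n_A+n_B) + 1 = 2*7*7/14 + 1 = 8.0000.
        Var[R] = 2*n_A*n_B*(2*n_A*n_B - n_A - n_B) / ((n_A+n_B)^2 * (n_A+n_B-1)) = 8232/2548 = 3.2308.
        SD[R] = 1.7974.
Step 4: Continuity-corrected z = (R + 0.5 - E[R]) / SD[R] = (7 + 0.5 - 8.0000) / 1.7974 = -0.2782.
Step 5: Two-sided p-value via normal approximation = 2*(1 - Phi(|z|)) = 0.780879.
Step 6: alpha = 0.05. fail to reject H0.

R = 7, z = -0.2782, p = 0.780879, fail to reject H0.
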